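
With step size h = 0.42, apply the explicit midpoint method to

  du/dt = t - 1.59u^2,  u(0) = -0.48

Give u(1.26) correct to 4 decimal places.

Midpoint: k1 = f(t_n, u_n); k2 = f(t_n + h/2, u_n + (h/2)·k1); u_{n+1} = u_n + h·k2.
t=0.000000, u=-0.480000:
  k1 = f(0.000000, -0.480000) = -0.366336
  k2 = f(0.210000, -0.556931) = -0.283173
  u ← -0.480000 + 0.42·(-0.283173) = -0.598933
t=0.420000, u=-0.598933:
  k1 = f(0.420000, -0.598933) = -0.150365
  k2 = f(0.630000, -0.630509) = -0.002092
  u ← -0.598933 + 0.42·(-0.002092) = -0.599811
t=0.840000, u=-0.599811:
  k1 = f(0.840000, -0.599811) = 0.267960
  k2 = f(1.050000, -0.543540) = 0.580258
  u ← -0.599811 + 0.42·0.580258 = -0.356103
u(1.26) ≈ -0.3561

-0.3561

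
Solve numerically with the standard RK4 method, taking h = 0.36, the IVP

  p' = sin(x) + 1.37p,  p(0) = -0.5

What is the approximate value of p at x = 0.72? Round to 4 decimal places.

RK4: k1 = f(x_n, p_n); k2 = f(x_n + h/2, p_n + (h/2)·k1); k3 = f(x_n + h/2, p_n + (h/2)·k2); k4 = f(x_n + h, p_n + h·k3); p_{n+1} = p_n + (h/6)·(k1 + 2k2 + 2k3 + k4).
x=0.000000, p=-0.500000:
  k1 = f(0.000000, -0.500000) = -0.685000
  k2 = f(0.180000, -0.623300) = -0.674891
  k3 = f(0.180000, -0.621480) = -0.672399
  k4 = f(0.360000, -0.742064) = -0.664353
  p ← -0.500000 + (0.36/6)·(k1 + 2k2 + 2k3 + k4) = -0.742636
x=0.360000, p=-0.742636:
  k1 = f(0.360000, -0.742636) = -0.665137
  k2 = f(0.540000, -0.862361) = -0.667298
  k3 = f(0.540000, -0.862750) = -0.667831
  k4 = f(0.720000, -0.983055) = -0.687401
  p ← -0.742636 + (0.36/6)·(k1 + 2k2 + 2k3 + k4) = -0.984004
p(0.72) ≈ -0.9840

-0.9840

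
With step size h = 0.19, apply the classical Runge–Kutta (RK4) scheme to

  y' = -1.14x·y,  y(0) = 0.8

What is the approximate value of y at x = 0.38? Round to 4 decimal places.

RK4: k1 = f(x_n, y_n); k2 = f(x_n + h/2, y_n + (h/2)·k1); k3 = f(x_n + h/2, y_n + (h/2)·k2); k4 = f(x_n + h, y_n + h·k3); y_{n+1} = y_n + (h/6)·(k1 + 2k2 + 2k3 + k4).
x=0.000000, y=0.800000:
  k1 = f(0.000000, 0.800000) = 0.000000
  k2 = f(0.095000, 0.800000) = -0.086640
  k3 = f(0.095000, 0.791769) = -0.085749
  k4 = f(0.190000, 0.783708) = -0.169751
  y ← 0.800000 + (0.19/6)·(k1 + 2k2 + 2k3 + k4) = 0.783707
x=0.190000, y=0.783707:
  k1 = f(0.190000, 0.783707) = -0.169751
  k2 = f(0.285000, 0.767580) = -0.249387
  k3 = f(0.285000, 0.760015) = -0.246929
  k4 = f(0.380000, 0.736790) = -0.319177
  y ← 0.783707 + (0.19/6)·(k1 + 2k2 + 2k3 + k4) = 0.736791
y(0.38) ≈ 0.7368

0.7368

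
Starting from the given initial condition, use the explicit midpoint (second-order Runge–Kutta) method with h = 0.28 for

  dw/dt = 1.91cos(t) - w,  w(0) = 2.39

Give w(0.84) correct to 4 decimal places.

Midpoint: k1 = f(t_n, w_n); k2 = f(t_n + h/2, w_n + (h/2)·k1); w_{n+1} = w_n + h·k2.
t=0.000000, w=2.390000:
  k1 = f(0.000000, 2.390000) = -0.480000
  k2 = f(0.140000, 2.322800) = -0.431487
  w ← 2.390000 + 0.28·(-0.431487) = 2.269184
t=0.280000, w=2.269184:
  k1 = f(0.280000, 2.269184) = -0.433568
  k2 = f(0.420000, 2.208484) = -0.464484
  w ← 2.269184 + 0.28·(-0.464484) = 2.139128
t=0.560000, w=2.139128:
  k1 = f(0.560000, 2.139128) = -0.520871
  k2 = f(0.700000, 2.066206) = -0.605357
  w ← 2.139128 + 0.28·(-0.605357) = 1.969628
w(0.84) ≈ 1.9696

1.9696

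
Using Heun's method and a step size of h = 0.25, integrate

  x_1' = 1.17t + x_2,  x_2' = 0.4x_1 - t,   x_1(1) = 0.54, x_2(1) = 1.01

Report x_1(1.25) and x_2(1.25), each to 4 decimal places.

1.0971, 0.8100

Heun on (x_1,x_2): k1 = f(t_n, state_n); k2 = f(t_n + h, state_n + h·k1); state_{n+1} = state_n + (h/2)·(k1 + k2).
1.000000: (0.540000, 1.010000)
  k1 = (2.180000, -0.784000)
  predictor → (1.085000, 0.814000)
  k2 = (2.276500, -0.816000)
  → (1.097063, 0.810000)
(x_1(1.25), x_2(1.25)) ≈ (1.0971, 0.8100)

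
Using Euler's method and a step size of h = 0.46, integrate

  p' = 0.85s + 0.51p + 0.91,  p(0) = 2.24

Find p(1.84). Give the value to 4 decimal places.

8.8232

Euler: p_{n+1} = p_n + h·f(s_n, p_n).
s=0.000000, p=2.240000: f=2.052400 → p ← 2.240000 + 0.46·2.052400 = 3.184104
s=0.460000, p=3.184104: f=2.924893 → p ← 3.184104 + 0.46·2.924893 = 4.529555
s=0.920000, p=4.529555: f=4.002073 → p ← 4.529555 + 0.46·4.002073 = 6.370508
s=1.380000, p=6.370508: f=5.331959 → p ← 6.370508 + 0.46·5.331959 = 8.823210
p(1.84) ≈ 8.8232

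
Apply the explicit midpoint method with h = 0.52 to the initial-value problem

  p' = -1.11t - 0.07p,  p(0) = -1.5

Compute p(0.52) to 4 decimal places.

-1.5965

Midpoint: k1 = f(t_n, p_n); k2 = f(t_n + h/2, p_n + (h/2)·k1); p_{n+1} = p_n + h·k2.
t=0.000000, p=-1.500000:
  k1 = f(0.000000, -1.500000) = 0.105000
  k2 = f(0.260000, -1.472700) = -0.185511
  p ← -1.500000 + 0.52·(-0.185511) = -1.596466
p(0.52) ≈ -1.5965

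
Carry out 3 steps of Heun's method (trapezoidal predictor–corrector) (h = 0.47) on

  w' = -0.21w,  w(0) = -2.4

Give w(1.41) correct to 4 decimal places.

Heun: k1 = f(t_n, w_n); k2 = f(t_n + h, w_n + h·k1); w_{n+1} = w_n + (h/2)·(k1 + k2).
t=0.000000, w=-2.400000:
  k1 = f(0.000000, -2.400000) = 0.504000
  k2 = f(0.470000, -2.163120) = 0.454255
  w ← -2.400000 + (0.47/2)·(0.504000 + 0.454255) = -2.174810
t=0.470000, w=-2.174810:
  k1 = f(0.470000, -2.174810) = 0.456710
  k2 = f(0.940000, -1.960156) = 0.411633
  w ← -2.174810 + (0.47/2)·(0.456710 + 0.411633) = -1.970749
t=0.940000, w=-1.970749:
  k1 = f(0.940000, -1.970749) = 0.413857
  k2 = f(1.410000, -1.776236) = 0.373010
  w ← -1.970749 + (0.47/2)·(0.413857 + 0.373010) = -1.785836
w(1.41) ≈ -1.7858

-1.7858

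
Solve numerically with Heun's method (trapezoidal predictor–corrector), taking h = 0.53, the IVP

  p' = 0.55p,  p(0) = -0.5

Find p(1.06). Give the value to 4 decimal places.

-0.8898

Heun: k1 = f(t_n, p_n); k2 = f(t_n + h, p_n + h·k1); p_{n+1} = p_n + (h/2)·(k1 + k2).
t=0.000000, p=-0.500000:
  k1 = f(0.000000, -0.500000) = -0.275000
  k2 = f(0.530000, -0.645750) = -0.355163
  p ← -0.500000 + (0.53/2)·(-0.275000 + (-0.355163)) = -0.666993
t=0.530000, p=-0.666993:
  k1 = f(0.530000, -0.666993) = -0.366846
  k2 = f(1.060000, -0.861422) = -0.473782
  p ← -0.666993 + (0.53/2)·(-0.366846 + (-0.473782)) = -0.889759
p(1.06) ≈ -0.8898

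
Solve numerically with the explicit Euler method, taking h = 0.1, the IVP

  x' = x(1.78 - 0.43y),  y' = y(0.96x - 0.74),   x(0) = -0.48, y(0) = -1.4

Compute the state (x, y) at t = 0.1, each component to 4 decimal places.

Euler on (x,y): x_{n+1} = x_n + h·x', y_{n+1} = y_n + h·y'.
0.000000: (-0.480000, -1.400000); f=(-1.143360, 1.681120) → (-0.594336, -1.231888)
(x(0.1), y(0.1)) ≈ (-0.5943, -1.2319)

-0.5943, -1.2319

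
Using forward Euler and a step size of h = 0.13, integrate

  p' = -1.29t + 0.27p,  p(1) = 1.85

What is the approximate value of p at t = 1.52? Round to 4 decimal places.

1.2829

Euler: p_{n+1} = p_n + h·f(t_n, p_n).
t=1.000000, p=1.850000: f=-0.790500 → p ← 1.850000 + 0.13·(-0.790500) = 1.747235
t=1.130000, p=1.747235: f=-0.985947 → p ← 1.747235 + 0.13·(-0.985947) = 1.619062
t=1.260000, p=1.619062: f=-1.188253 → p ← 1.619062 + 0.13·(-1.188253) = 1.464589
t=1.390000, p=1.464589: f=-1.397661 → p ← 1.464589 + 0.13·(-1.397661) = 1.282893
p(1.52) ≈ 1.2829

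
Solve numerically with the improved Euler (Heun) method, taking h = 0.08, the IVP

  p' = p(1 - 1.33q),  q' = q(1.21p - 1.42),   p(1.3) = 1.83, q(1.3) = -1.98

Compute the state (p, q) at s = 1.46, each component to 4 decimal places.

3.3808, -2.5388

Heun on (p,q): k1 = f(s_n, state_n); k2 = f(s_n + h, state_n + h·k1); state_{n+1} = state_n + (h/2)·(k1 + k2).
1.300000: (1.830000, -1.980000)
  k1 = (6.649122, -1.572714)
  predictor → (2.361930, -2.105817)
  k2 = (8.977073, -3.028028)
  → (2.455048, -2.164030)
1.380000: (2.455048, -2.164030)
  k1 = (9.521067, -3.355561)
  predictor → (3.216733, -2.432475)
  k2 = (13.623480, -6.013678)
  → (3.380830, -2.538799)
(p(1.46), q(1.46)) ≈ (3.3808, -2.5388)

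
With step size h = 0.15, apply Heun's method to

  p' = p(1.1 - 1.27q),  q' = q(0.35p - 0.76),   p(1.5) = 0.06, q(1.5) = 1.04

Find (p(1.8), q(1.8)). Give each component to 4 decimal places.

0.0585, 0.8335

Heun on (p,q): k1 = f(s_n, state_n); k2 = f(s_n + h, state_n + h·k1); state_{n+1} = state_n + (h/2)·(k1 + k2).
1.500000: (0.060000, 1.040000)
  k1 = (-0.013248, -0.768560)
  predictor → (0.058013, 0.924716)
  k2 = (-0.004316, -0.684008)
  → (0.058683, 0.931057)
1.650000: (0.058683, 0.931057)
  k1 = (-0.004838, -0.688481)
  predictor → (0.057957, 0.827785)
  k2 = (0.002823, -0.612325)
  → (0.058532, 0.833497)
(p(1.8), q(1.8)) ≈ (0.0585, 0.8335)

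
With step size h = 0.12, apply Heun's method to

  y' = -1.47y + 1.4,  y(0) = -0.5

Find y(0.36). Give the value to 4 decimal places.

Heun: k1 = f(s_n, y_n); k2 = f(s_n + h, y_n + h·k1); y_{n+1} = y_n + (h/2)·(k1 + k2).
s=0.000000, y=-0.500000:
  k1 = f(0.000000, -0.500000) = 2.135000
  k2 = f(0.120000, -0.243800) = 1.758386
  y ← -0.500000 + (0.12/2)·(2.135000 + 1.758386) = -0.266397
s=0.120000, y=-0.266397:
  k1 = f(0.120000, -0.266397) = 1.791603
  k2 = f(0.240000, -0.051404) = 1.475565
  y ← -0.266397 + (0.12/2)·(1.791603 + 1.475565) = -0.070367
s=0.240000, y=-0.070367:
  k1 = f(0.240000, -0.070367) = 1.503439
  k2 = f(0.360000, 0.110046) = 1.238232
  y ← -0.070367 + (0.12/2)·(1.503439 + 1.238232) = 0.094134
y(0.36) ≈ 0.0941

0.0941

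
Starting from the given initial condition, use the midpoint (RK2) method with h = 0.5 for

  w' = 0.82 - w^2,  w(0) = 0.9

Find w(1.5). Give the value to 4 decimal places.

Midpoint: k1 = f(x_n, w_n); k2 = f(x_n + h/2, w_n + (h/2)·k1); w_{n+1} = w_n + h·k2.
x=0.000000, w=0.900000:
  k1 = f(0.000000, 0.900000) = 0.010000
  k2 = f(0.250000, 0.902500) = 0.005494
  w ← 0.900000 + 0.5·0.005494 = 0.902747
x=0.500000, w=0.902747:
  k1 = f(0.500000, 0.902747) = 0.005048
  k2 = f(0.750000, 0.904009) = 0.002768
  w ← 0.902747 + 0.5·0.002768 = 0.904131
x=1.000000, w=0.904131:
  k1 = f(1.000000, 0.904131) = 0.002547
  k2 = f(1.250000, 0.904768) = 0.001395
  w ← 0.904131 + 0.5·0.001395 = 0.904829
w(1.5) ≈ 0.9048

0.9048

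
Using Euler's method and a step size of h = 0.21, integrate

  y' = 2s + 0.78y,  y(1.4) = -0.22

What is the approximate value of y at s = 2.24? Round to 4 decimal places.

Euler: y_{n+1} = y_n + h·f(s_n, y_n).
s=1.400000, y=-0.220000: f=2.628400 → y ← -0.220000 + 0.21·2.628400 = 0.331964
s=1.610000, y=0.331964: f=3.478932 → y ← 0.331964 + 0.21·3.478932 = 1.062540
s=1.820000, y=1.062540: f=4.468781 → y ← 1.062540 + 0.21·4.468781 = 2.000984
s=2.030000, y=2.000984: f=5.620767 → y ← 2.000984 + 0.21·5.620767 = 3.181345
y(2.24) ≈ 3.1813

3.1813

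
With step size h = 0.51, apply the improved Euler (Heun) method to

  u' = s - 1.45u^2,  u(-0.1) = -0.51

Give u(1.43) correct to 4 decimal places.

Heun: k1 = f(s_n, u_n); k2 = f(s_n + h, u_n + h·k1); u_{n+1} = u_n + (h/2)·(k1 + k2).
s=-0.100000, u=-0.510000:
  k1 = f(-0.100000, -0.510000) = -0.477145
  k2 = f(0.410000, -0.753344) = -0.412914
  u ← -0.510000 + (0.51/2)·(-0.477145 + (-0.412914)) = -0.736965
s=0.410000, u=-0.736965:
  k1 = f(0.410000, -0.736965) = -0.377521
  k2 = f(0.920000, -0.929501) = -0.332758
  u ← -0.736965 + (0.51/2)·(-0.377521 + (-0.332758)) = -0.918086
s=0.920000, u=-0.918086:
  k1 = f(0.920000, -0.918086) = -0.302179
  k2 = f(1.430000, -1.072198) = -0.236932
  u ← -0.918086 + (0.51/2)·(-0.302179 + (-0.236932)) = -1.055560
u(1.43) ≈ -1.0556

-1.0556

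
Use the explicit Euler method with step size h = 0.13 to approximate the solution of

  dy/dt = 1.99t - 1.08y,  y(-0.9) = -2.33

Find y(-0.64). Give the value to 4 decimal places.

-2.1210

Euler: y_{n+1} = y_n + h·f(t_n, y_n).
t=-0.900000, y=-2.330000: f=0.725400 → y ← -2.330000 + 0.13·0.725400 = -2.235698
t=-0.770000, y=-2.235698: f=0.882254 → y ← -2.235698 + 0.13·0.882254 = -2.121005
y(-0.64) ≈ -2.1210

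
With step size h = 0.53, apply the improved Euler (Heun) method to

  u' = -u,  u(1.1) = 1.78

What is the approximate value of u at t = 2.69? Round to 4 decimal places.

0.4049

Heun: k1 = f(t_n, u_n); k2 = f(t_n + h, u_n + h·k1); u_{n+1} = u_n + (h/2)·(k1 + k2).
t=1.100000, u=1.780000:
  k1 = f(1.100000, 1.780000) = -1.780000
  k2 = f(1.630000, 0.836600) = -0.836600
  u ← 1.780000 + (0.53/2)·(-1.780000 + (-0.836600)) = 1.086601
t=1.630000, u=1.086601:
  k1 = f(1.630000, 1.086601) = -1.086601
  k2 = f(2.160000, 0.510702) = -0.510702
  u ← 1.086601 + (0.53/2)·(-1.086601 + (-0.510702)) = 0.663316
t=2.160000, u=0.663316:
  k1 = f(2.160000, 0.663316) = -0.663316
  k2 = f(2.690000, 0.311758) = -0.311758
  u ← 0.663316 + (0.53/2)·(-0.663316 + (-0.311758)) = 0.404921
u(2.69) ≈ 0.4049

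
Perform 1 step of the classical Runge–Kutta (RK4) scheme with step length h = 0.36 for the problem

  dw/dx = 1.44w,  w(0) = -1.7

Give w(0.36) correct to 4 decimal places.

RK4: k1 = f(x_n, w_n); k2 = f(x_n + h/2, w_n + (h/2)·k1); k3 = f(x_n + h/2, w_n + (h/2)·k2); k4 = f(x_n + h, w_n + h·k3); w_{n+1} = w_n + (h/6)·(k1 + 2k2 + 2k3 + k4).
x=0.000000, w=-1.700000:
  k1 = f(0.000000, -1.700000) = -2.448000
  k2 = f(0.180000, -2.140640) = -3.082522
  k3 = f(0.180000, -2.254854) = -3.246990
  k4 = f(0.360000, -2.868916) = -4.131239
  w ← -1.700000 + (0.36/6)·(k1 + 2k2 + 2k3 + k4) = -2.854296
w(0.36) ≈ -2.8543

-2.8543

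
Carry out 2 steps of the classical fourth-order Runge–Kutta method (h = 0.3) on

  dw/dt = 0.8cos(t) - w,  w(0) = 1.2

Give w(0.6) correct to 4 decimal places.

RK4: k1 = f(t_n, w_n); k2 = f(t_n + h/2, w_n + (h/2)·k1); k3 = f(t_n + h/2, w_n + (h/2)·k2); k4 = f(t_n + h, w_n + h·k3); w_{n+1} = w_n + (h/6)·(k1 + 2k2 + 2k3 + k4).
t=0.000000, w=1.200000:
  k1 = f(0.000000, 1.200000) = -0.400000
  k2 = f(0.150000, 1.140000) = -0.348983
  k3 = f(0.150000, 1.147653) = -0.356636
  k4 = f(0.300000, 1.093009) = -0.328740
  w ← 1.200000 + (0.3/6)·(k1 + 2k2 + 2k3 + k4) = 1.093001
t=0.300000, w=1.093001:
  k1 = f(0.300000, 1.093001) = -0.328732
  k2 = f(0.450000, 1.043691) = -0.323334
  k3 = f(0.450000, 1.044501) = -0.324143
  k4 = f(0.600000, 0.995758) = -0.335490
  w ← 1.093001 + (0.3/6)·(k1 + 2k2 + 2k3 + k4) = 0.995042
w(0.6) ≈ 0.9950

0.9950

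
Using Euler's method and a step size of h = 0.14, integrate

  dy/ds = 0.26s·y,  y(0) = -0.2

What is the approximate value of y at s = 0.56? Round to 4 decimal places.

Euler: y_{n+1} = y_n + h·f(s_n, y_n).
s=0.000000, y=-0.200000: f=0.000000 → y ← -0.200000 + 0.14·0.000000 = -0.200000
s=0.140000, y=-0.200000: f=-0.007280 → y ← -0.200000 + 0.14·(-0.007280) = -0.201019
s=0.280000, y=-0.201019: f=-0.014634 → y ← -0.201019 + 0.14·(-0.014634) = -0.203068
s=0.420000, y=-0.203068: f=-0.022175 → y ← -0.203068 + 0.14·(-0.022175) = -0.206172
y(0.56) ≈ -0.2062

-0.2062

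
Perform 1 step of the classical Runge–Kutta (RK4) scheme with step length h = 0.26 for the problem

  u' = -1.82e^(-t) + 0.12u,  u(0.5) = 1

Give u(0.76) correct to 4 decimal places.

0.7748

RK4: k1 = f(t_n, u_n); k2 = f(t_n + h/2, u_n + (h/2)·k1); k3 = f(t_n + h/2, u_n + (h/2)·k2); k4 = f(t_n + h, u_n + h·k3); u_{n+1} = u_n + (h/6)·(k1 + 2k2 + 2k3 + k4).
t=0.500000, u=1.000000:
  k1 = f(0.500000, 1.000000) = -0.983886
  k2 = f(0.630000, 0.872095) = -0.864666
  k3 = f(0.630000, 0.887593) = -0.862806
  k4 = f(0.760000, 0.775670) = -0.758072
  u ← 1.000000 + (0.26/6)·(k1 + 2k2 + 2k3 + k4) = 0.774801
u(0.76) ≈ 0.7748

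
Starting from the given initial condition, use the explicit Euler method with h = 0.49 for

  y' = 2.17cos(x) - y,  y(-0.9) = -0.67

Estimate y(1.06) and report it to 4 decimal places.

Euler: y_{n+1} = y_n + h·f(x_n, y_n).
x=-0.900000, y=-0.670000: f=2.018894 → y ← -0.670000 + 0.49·2.018894 = 0.319258
x=-0.410000, y=0.319258: f=1.670894 → y ← 0.319258 + 0.49·1.670894 = 1.137996
x=0.080000, y=1.137996: f=1.025064 → y ← 1.137996 + 0.49·1.025064 = 1.640277
x=0.570000, y=1.640277: f=0.186648 → y ← 1.640277 + 0.49·0.186648 = 1.731735
y(1.06) ≈ 1.7317

1.7317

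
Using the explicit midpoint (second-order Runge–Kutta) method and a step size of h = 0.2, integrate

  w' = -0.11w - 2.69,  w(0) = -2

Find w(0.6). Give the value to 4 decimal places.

Midpoint: k1 = f(t_n, w_n); k2 = f(t_n + h/2, w_n + (h/2)·k1); w_{n+1} = w_n + h·k2.
t=0.000000, w=-2.000000:
  k1 = f(0.000000, -2.000000) = -2.470000
  k2 = f(0.100000, -2.247000) = -2.442830
  w ← -2.000000 + 0.2·(-2.442830) = -2.488566
t=0.200000, w=-2.488566:
  k1 = f(0.200000, -2.488566) = -2.416258
  k2 = f(0.300000, -2.730192) = -2.389679
  w ← -2.488566 + 0.2·(-2.389679) = -2.966502
t=0.400000, w=-2.966502:
  k1 = f(0.400000, -2.966502) = -2.363685
  k2 = f(0.500000, -3.202870) = -2.337684
  w ← -2.966502 + 0.2·(-2.337684) = -3.434039
w(0.6) ≈ -3.4340

-3.4340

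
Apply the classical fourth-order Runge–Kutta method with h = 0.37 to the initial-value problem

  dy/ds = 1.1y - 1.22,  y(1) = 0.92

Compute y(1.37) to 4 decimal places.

0.8250

RK4: k1 = f(s_n, y_n); k2 = f(s_n + h/2, y_n + (h/2)·k1); k3 = f(s_n + h/2, y_n + (h/2)·k2); k4 = f(s_n + h, y_n + h·k3); y_{n+1} = y_n + (h/6)·(k1 + 2k2 + 2k3 + k4).
s=1.000000, y=0.920000:
  k1 = f(1.000000, 0.920000) = -0.208000
  k2 = f(1.185000, 0.881520) = -0.250328
  k3 = f(1.185000, 0.873689) = -0.258942
  k4 = f(1.370000, 0.824192) = -0.313389
  y ← 0.920000 + (0.37/6)·(k1 + 2k2 + 2k3 + k4) = 0.825038
y(1.37) ≈ 0.8250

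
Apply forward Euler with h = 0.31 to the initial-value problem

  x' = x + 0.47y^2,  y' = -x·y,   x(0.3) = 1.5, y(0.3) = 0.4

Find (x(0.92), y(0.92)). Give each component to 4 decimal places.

2.6114, 0.0821

Euler on (x,y): x_{n+1} = x_n + h·x', y_{n+1} = y_n + h·y'.
0.300000: (1.500000, 0.400000); f=(1.575200, -0.600000) → (1.988312, 0.214000)
0.610000: (1.988312, 0.214000); f=(2.009836, -0.425499) → (2.611361, 0.082095)
(x(0.92), y(0.92)) ≈ (2.6114, 0.0821)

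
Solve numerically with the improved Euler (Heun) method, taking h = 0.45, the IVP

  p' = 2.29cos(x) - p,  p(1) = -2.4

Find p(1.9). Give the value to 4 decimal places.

-1.0102

Heun: k1 = f(x_n, p_n); k2 = f(x_n + h, p_n + h·k1); p_{n+1} = p_n + (h/2)·(k1 + k2).
x=1.000000, p=-2.400000:
  k1 = f(1.000000, -2.400000) = 3.637292
  k2 = f(1.450000, -0.763218) = 1.039170
  p ← -2.400000 + (0.45/2)·(3.637292 + 1.039170) = -1.347796
x=1.450000, p=-1.347796:
  k1 = f(1.450000, -1.347796) = 1.623747
  k2 = f(1.900000, -0.617110) = -0.123223
  p ← -1.347796 + (0.45/2)·(1.623747 + (-0.123223)) = -1.010178
p(1.9) ≈ -1.0102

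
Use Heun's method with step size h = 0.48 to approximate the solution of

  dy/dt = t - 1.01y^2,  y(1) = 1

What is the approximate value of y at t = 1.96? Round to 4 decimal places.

Heun: k1 = f(t_n, y_n); k2 = f(t_n + h, y_n + h·k1); y_{n+1} = y_n + (h/2)·(k1 + k2).
t=1.000000, y=1.000000:
  k1 = f(1.000000, 1.000000) = -0.010000
  k2 = f(1.480000, 0.995200) = 0.479673
  y ← 1.000000 + (0.48/2)·(-0.010000 + 0.479673) = 1.112721
t=1.480000, y=1.112721:
  k1 = f(1.480000, 1.112721) = 0.229469
  k2 = f(1.960000, 1.222867) = 0.449643
  y ← 1.112721 + (0.48/2)·(0.229469 + 0.449643) = 1.275708
y(1.96) ≈ 1.2757

1.2757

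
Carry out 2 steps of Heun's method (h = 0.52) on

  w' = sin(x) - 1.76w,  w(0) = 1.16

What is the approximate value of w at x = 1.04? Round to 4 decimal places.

Heun: k1 = f(x_n, w_n); k2 = f(x_n + h, w_n + h·k1); w_{n+1} = w_n + (h/2)·(k1 + k2).
x=0.000000, w=1.160000:
  k1 = f(0.000000, 1.160000) = -2.041600
  k2 = f(0.520000, 0.098368) = 0.323752
  w ← 1.160000 + (0.52/2)·(-2.041600 + 0.323752) = 0.713360
x=0.520000, w=0.713360:
  k1 = f(0.520000, 0.713360) = -0.758633
  k2 = f(1.040000, 0.318871) = 0.301192
  w ← 0.713360 + (0.52/2)·(-0.758633 + 0.301192) = 0.594425
w(1.04) ≈ 0.5944

0.5944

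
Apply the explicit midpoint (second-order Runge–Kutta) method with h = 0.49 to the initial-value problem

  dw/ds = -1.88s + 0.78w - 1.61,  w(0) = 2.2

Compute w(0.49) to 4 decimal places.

Midpoint: k1 = f(s_n, w_n); k2 = f(s_n + h/2, w_n + (h/2)·k1); w_{n+1} = w_n + h·k2.
s=0.000000, w=2.200000:
  k1 = f(0.000000, 2.200000) = 0.106000
  k2 = f(0.245000, 2.225970) = -0.334343
  w ← 2.200000 + 0.49·(-0.334343) = 2.036172
w(0.49) ≈ 2.0362

2.0362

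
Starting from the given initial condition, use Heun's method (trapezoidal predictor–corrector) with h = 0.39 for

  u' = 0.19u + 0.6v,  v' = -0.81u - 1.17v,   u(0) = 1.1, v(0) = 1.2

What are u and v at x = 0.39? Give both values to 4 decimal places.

Heun on (u,v): k1 = f(x_n, state_n); k2 = f(x_n + h, state_n + h·k1); state_{n+1} = state_n + (h/2)·(k1 + k2).
0.000000: (1.100000, 1.200000)
  k1 = (0.929000, -2.295000)
  predictor → (1.462310, 0.304950)
  k2 = (0.460809, -1.541263)
  → (1.371013, 0.451929)
(u(0.39), v(0.39)) ≈ (1.3710, 0.4519)

1.3710, 0.4519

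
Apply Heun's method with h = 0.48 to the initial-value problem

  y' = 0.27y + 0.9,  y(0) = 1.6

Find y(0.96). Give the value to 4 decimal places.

Heun: k1 = f(t_n, y_n); k2 = f(t_n + h, y_n + h·k1); y_{n+1} = y_n + (h/2)·(k1 + k2).
t=0.000000, y=1.600000:
  k1 = f(0.000000, 1.600000) = 1.332000
  k2 = f(0.480000, 2.239360) = 1.504627
  y ← 1.600000 + (0.48/2)·(1.332000 + 1.504627) = 2.280791
t=0.480000, y=2.280791:
  k1 = f(0.480000, 2.280791) = 1.515813
  k2 = f(0.960000, 3.008381) = 1.712263
  y ← 2.280791 + (0.48/2)·(1.515813 + 1.712263) = 3.055529
y(0.96) ≈ 3.0555

3.0555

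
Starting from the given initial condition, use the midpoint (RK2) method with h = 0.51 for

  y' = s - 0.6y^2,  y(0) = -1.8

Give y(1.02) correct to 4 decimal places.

-9.9467

Midpoint: k1 = f(s_n, y_n); k2 = f(s_n + h/2, y_n + (h/2)·k1); y_{n+1} = y_n + h·k2.
s=0.000000, y=-1.800000:
  k1 = f(0.000000, -1.800000) = -1.944000
  k2 = f(0.255000, -2.295720) = -2.907198
  y ← -1.800000 + 0.51·(-2.907198) = -3.282671
s=0.510000, y=-3.282671:
  k1 = f(0.510000, -3.282671) = -5.955558
  k2 = f(0.765000, -4.801338) = -13.066710
  y ← -3.282671 + 0.51·(-13.066710) = -9.946693
y(1.02) ≈ -9.9467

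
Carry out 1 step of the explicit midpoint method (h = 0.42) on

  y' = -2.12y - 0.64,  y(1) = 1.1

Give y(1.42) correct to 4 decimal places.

0.4075

Midpoint: k1 = f(t_n, y_n); k2 = f(t_n + h/2, y_n + (h/2)·k1); y_{n+1} = y_n + h·k2.
t=1.000000, y=1.100000:
  k1 = f(1.000000, 1.100000) = -2.972000
  k2 = f(1.210000, 0.475880) = -1.648866
  y ← 1.100000 + 0.42·(-1.648866) = 0.407476
y(1.42) ≈ 0.4075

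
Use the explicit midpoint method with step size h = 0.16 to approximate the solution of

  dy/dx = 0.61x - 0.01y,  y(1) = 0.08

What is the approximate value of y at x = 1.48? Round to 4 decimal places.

Midpoint: k1 = f(x_n, y_n); k2 = f(x_n + h/2, y_n + (h/2)·k1); y_{n+1} = y_n + h·k2.
x=1.000000, y=0.080000:
  k1 = f(1.000000, 0.080000) = 0.609200
  k2 = f(1.080000, 0.128736) = 0.657513
  y ← 0.080000 + 0.16·0.657513 = 0.185202
x=1.160000, y=0.185202:
  k1 = f(1.160000, 0.185202) = 0.705748
  k2 = f(1.240000, 0.241662) = 0.753983
  y ← 0.185202 + 0.16·0.753983 = 0.305839
x=1.320000, y=0.305839:
  k1 = f(1.320000, 0.305839) = 0.802142
  k2 = f(1.400000, 0.370011) = 0.850300
  y ← 0.305839 + 0.16·0.850300 = 0.441887
y(1.48) ≈ 0.4419

0.4419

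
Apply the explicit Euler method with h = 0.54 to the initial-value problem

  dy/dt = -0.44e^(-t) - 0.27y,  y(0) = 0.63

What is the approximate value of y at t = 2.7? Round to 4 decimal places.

Euler: y_{n+1} = y_n + h·f(t_n, y_n).
t=0.000000, y=0.630000: f=-0.610100 → y ← 0.630000 + 0.54·(-0.610100) = 0.300546
t=0.540000, y=0.300546: f=-0.337557 → y ← 0.300546 + 0.54·(-0.337557) = 0.118265
t=1.080000, y=0.118265: f=-0.181354 → y ← 0.118265 + 0.54·(-0.181354) = 0.020334
t=1.620000, y=0.020334: f=-0.092566 → y ← 0.020334 + 0.54·(-0.092566) = -0.029651
t=2.160000, y=-0.029651: f=-0.042737 → y ← -0.029651 + 0.54·(-0.042737) = -0.052729
y(2.7) ≈ -0.0527

-0.0527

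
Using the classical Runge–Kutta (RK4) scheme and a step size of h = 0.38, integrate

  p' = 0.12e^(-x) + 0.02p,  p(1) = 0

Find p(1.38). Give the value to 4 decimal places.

0.0140

RK4: k1 = f(x_n, p_n); k2 = f(x_n + h/2, p_n + (h/2)·k1); k3 = f(x_n + h/2, p_n + (h/2)·k2); k4 = f(x_n + h, p_n + h·k3); p_{n+1} = p_n + (h/6)·(k1 + 2k2 + 2k3 + k4).
x=1.000000, p=0.000000:
  k1 = f(1.000000, 0.000000) = 0.044146
  k2 = f(1.190000, 0.008388) = 0.036674
  k3 = f(1.190000, 0.006968) = 0.036646
  k4 = f(1.380000, 0.013925) = 0.030468
  p ← 0.000000 + (0.38/6)·(k1 + 2k2 + 2k3 + k4) = 0.014013
p(1.38) ≈ 0.0140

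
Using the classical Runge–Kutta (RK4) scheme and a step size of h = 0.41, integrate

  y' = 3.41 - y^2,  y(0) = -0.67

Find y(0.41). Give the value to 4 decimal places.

0.6606

RK4: k1 = f(s_n, y_n); k2 = f(s_n + h/2, y_n + (h/2)·k1); k3 = f(s_n + h/2, y_n + (h/2)·k2); k4 = f(s_n + h, y_n + h·k3); y_{n+1} = y_n + (h/6)·(k1 + 2k2 + 2k3 + k4).
s=0.000000, y=-0.670000:
  k1 = f(0.000000, -0.670000) = 2.961100
  k2 = f(0.205000, -0.062975) = 3.406034
  k3 = f(0.205000, 0.028237) = 3.409203
  k4 = f(0.410000, 0.727773) = 2.880346
  y ← -0.670000 + (0.41/6)·(k1 + 2k2 + 2k3 + k4) = 0.660581
y(0.41) ≈ 0.6606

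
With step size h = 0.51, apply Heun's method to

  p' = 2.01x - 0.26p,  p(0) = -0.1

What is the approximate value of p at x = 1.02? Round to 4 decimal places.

0.9018

Heun: k1 = f(x_n, p_n); k2 = f(x_n + h, p_n + h·k1); p_{n+1} = p_n + (h/2)·(k1 + k2).
x=0.000000, p=-0.100000:
  k1 = f(0.000000, -0.100000) = 0.026000
  k2 = f(0.510000, -0.086740) = 1.047652
  p ← -0.100000 + (0.51/2)·(0.026000 + 1.047652) = 0.173781
x=0.510000, p=0.173781:
  k1 = f(0.510000, 0.173781) = 0.979917
  k2 = f(1.020000, 0.673539) = 1.875080
  p ← 0.173781 + (0.51/2)·(0.979917 + 1.875080) = 0.901806
p(1.02) ≈ 0.9018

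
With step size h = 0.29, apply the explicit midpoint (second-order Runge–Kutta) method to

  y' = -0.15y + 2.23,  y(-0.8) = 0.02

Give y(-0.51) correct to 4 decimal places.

Midpoint: k1 = f(x_n, y_n); k2 = f(x_n + h/2, y_n + (h/2)·k1); y_{n+1} = y_n + h·k2.
x=-0.800000, y=0.020000:
  k1 = f(-0.800000, 0.020000) = 2.227000
  k2 = f(-0.655000, 0.342915) = 2.178563
  y ← 0.020000 + 0.29·2.178563 = 0.651783
y(-0.51) ≈ 0.6518

0.6518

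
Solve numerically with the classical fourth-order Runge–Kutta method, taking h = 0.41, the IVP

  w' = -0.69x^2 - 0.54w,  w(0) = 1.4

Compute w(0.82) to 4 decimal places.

0.7852

RK4: k1 = f(x_n, w_n); k2 = f(x_n + h/2, w_n + (h/2)·k1); k3 = f(x_n + h/2, w_n + (h/2)·k2); k4 = f(x_n + h, w_n + h·k3); w_{n+1} = w_n + (h/6)·(k1 + 2k2 + 2k3 + k4).
x=0.000000, w=1.400000:
  k1 = f(0.000000, 1.400000) = -0.756000
  k2 = f(0.205000, 1.245020) = -0.701308
  k3 = f(0.205000, 1.256232) = -0.707362
  k4 = f(0.410000, 1.109981) = -0.715379
  w ← 1.400000 + (0.41/6)·(k1 + 2k2 + 2k3 + k4) = 1.106937
x=0.410000, w=1.106937:
  k1 = f(0.410000, 1.106937) = -0.713735
  k2 = f(0.615000, 0.960622) = -0.779711
  k3 = f(0.615000, 0.947097) = -0.772407
  k4 = f(0.820000, 0.790250) = -0.890691
  w ← 1.106937 + (0.41/6)·(k1 + 2k2 + 2k3 + k4) = 0.785179
w(0.82) ≈ 0.7852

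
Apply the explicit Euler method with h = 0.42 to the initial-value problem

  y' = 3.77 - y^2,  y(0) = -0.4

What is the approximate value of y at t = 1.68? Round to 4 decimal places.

Euler: y_{n+1} = y_n + h·f(t_n, y_n).
t=0.000000, y=-0.400000: f=3.610000 → y ← -0.400000 + 0.42·3.610000 = 1.116200
t=0.420000, y=1.116200: f=2.524098 → y ← 1.116200 + 0.42·2.524098 = 2.176321
t=0.840000, y=2.176321: f=-0.966373 → y ← 2.176321 + 0.42·(-0.966373) = 1.770444
t=1.260000, y=1.770444: f=0.635527 → y ← 1.770444 + 0.42·0.635527 = 2.037366
y(1.68) ≈ 2.0374

2.0374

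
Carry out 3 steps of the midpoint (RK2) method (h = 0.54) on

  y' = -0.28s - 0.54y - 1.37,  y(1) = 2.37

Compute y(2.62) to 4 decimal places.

Midpoint: k1 = f(s_n, y_n); k2 = f(s_n + h/2, y_n + (h/2)·k1); y_{n+1} = y_n + h·k2.
s=1.000000, y=2.370000:
  k1 = f(1.000000, 2.370000) = -2.929800
  k2 = f(1.270000, 1.578954) = -2.578235
  y ← 2.370000 + 0.54·(-2.578235) = 0.977753
s=1.540000, y=0.977753:
  k1 = f(1.540000, 0.977753) = -2.329187
  k2 = f(1.810000, 0.348873) = -2.065191
  y ← 0.977753 + 0.54·(-2.065191) = -0.137450
s=2.080000, y=-0.137450:
  k1 = f(2.080000, -0.137450) = -1.878177
  k2 = f(2.350000, -0.644558) = -1.679939
  y ← -0.137450 + 0.54·(-1.679939) = -1.044617
y(2.62) ≈ -1.0446

-1.0446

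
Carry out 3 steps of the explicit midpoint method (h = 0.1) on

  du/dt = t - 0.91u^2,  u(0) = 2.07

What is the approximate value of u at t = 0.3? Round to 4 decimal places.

1.3690

Midpoint: k1 = f(t_n, u_n); k2 = f(t_n + h/2, u_n + (h/2)·k1); u_{n+1} = u_n + h·k2.
t=0.000000, u=2.070000:
  k1 = f(0.000000, 2.070000) = -3.899259
  k2 = f(0.050000, 1.875037) = -3.149345
  u ← 2.070000 + 0.1·(-3.149345) = 1.755065
t=0.100000, u=1.755065:
  k1 = f(0.100000, 1.755065) = -2.703032
  k2 = f(0.150000, 1.619914) = -2.237950
  u ← 1.755065 + 0.1·(-2.237950) = 1.531270
t=0.200000, u=1.531270:
  k1 = f(0.200000, 1.531270) = -1.933758
  k2 = f(0.250000, 1.434583) = -1.622805
  u ← 1.531270 + 0.1·(-1.622805) = 1.368990
u(0.3) ≈ 1.3690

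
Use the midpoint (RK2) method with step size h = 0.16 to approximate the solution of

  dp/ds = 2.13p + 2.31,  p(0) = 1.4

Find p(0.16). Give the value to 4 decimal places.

2.3910

Midpoint: k1 = f(s_n, p_n); k2 = f(s_n + h/2, p_n + (h/2)·k1); p_{n+1} = p_n + h·k2.
s=0.000000, p=1.400000:
  k1 = f(0.000000, 1.400000) = 5.292000
  k2 = f(0.080000, 1.823360) = 6.193757
  p ← 1.400000 + 0.16·6.193757 = 2.391001
p(0.16) ≈ 2.3910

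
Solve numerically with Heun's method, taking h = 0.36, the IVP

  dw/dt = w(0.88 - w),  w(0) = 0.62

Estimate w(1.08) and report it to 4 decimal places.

Heun: k1 = f(t_n, w_n); k2 = f(t_n + h, w_n + h·k1); w_{n+1} = w_n + (h/2)·(k1 + k2).
t=0.000000, w=0.620000:
  k1 = f(0.000000, 0.620000) = 0.161200
  k2 = f(0.360000, 0.678032) = 0.136941
  w ← 0.620000 + (0.36/2)·(0.161200 + 0.136941) = 0.673665
t=0.360000, w=0.673665:
  k1 = f(0.360000, 0.673665) = 0.139001
  k2 = f(0.720000, 0.723706) = 0.113111
  w ← 0.673665 + (0.36/2)·(0.139001 + 0.113111) = 0.719045
t=0.720000, w=0.719045:
  k1 = f(0.720000, 0.719045) = 0.115734
  k2 = f(1.080000, 0.760710) = 0.090745
  w ← 0.719045 + (0.36/2)·(0.115734 + 0.090745) = 0.756212
w(1.08) ≈ 0.7562

0.7562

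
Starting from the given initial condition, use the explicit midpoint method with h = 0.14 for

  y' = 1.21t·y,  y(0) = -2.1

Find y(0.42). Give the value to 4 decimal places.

-2.3350

Midpoint: k1 = f(t_n, y_n); k2 = f(t_n + h/2, y_n + (h/2)·k1); y_{n+1} = y_n + h·k2.
t=0.000000, y=-2.100000:
  k1 = f(0.000000, -2.100000) = 0.000000
  k2 = f(0.070000, -2.100000) = -0.177870
  y ← -2.100000 + 0.14·(-0.177870) = -2.124902
t=0.140000, y=-2.124902:
  k1 = f(0.140000, -2.124902) = -0.359958
  k2 = f(0.210000, -2.150099) = -0.546340
  y ← -2.124902 + 0.14·(-0.546340) = -2.201389
t=0.280000, y=-2.201389:
  k1 = f(0.280000, -2.201389) = -0.745831
  k2 = f(0.350000, -2.253598) = -0.954399
  y ← -2.201389 + 0.14·(-0.954399) = -2.335005
y(0.42) ≈ -2.3350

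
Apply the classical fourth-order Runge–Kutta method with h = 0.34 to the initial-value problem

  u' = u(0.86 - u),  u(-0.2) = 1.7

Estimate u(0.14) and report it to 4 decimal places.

RK4: k1 = f(x_n, u_n); k2 = f(x_n + h/2, u_n + (h/2)·k1); k3 = f(x_n + h/2, u_n + (h/2)·k2); k4 = f(x_n + h, u_n + h·k3); u_{n+1} = u_n + (h/6)·(k1 + 2k2 + 2k3 + k4).
x=-0.200000, u=1.700000:
  k1 = f(-0.200000, 1.700000) = -1.428000
  k2 = f(-0.030000, 1.457240) = -0.870322
  k3 = f(-0.030000, 1.552045) = -1.074086
  k4 = f(0.140000, 1.334811) = -0.633783
  u ← 1.700000 + (0.34/6)·(k1 + 2k2 + 2k3 + k4) = 1.362799
u(0.14) ≈ 1.3628

1.3628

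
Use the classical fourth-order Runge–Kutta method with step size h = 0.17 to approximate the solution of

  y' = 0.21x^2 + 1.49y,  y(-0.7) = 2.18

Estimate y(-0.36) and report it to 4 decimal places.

3.6464

RK4: k1 = f(x_n, y_n); k2 = f(x_n + h/2, y_n + (h/2)·k1); k3 = f(x_n + h/2, y_n + (h/2)·k2); k4 = f(x_n + h, y_n + h·k3); y_{n+1} = y_n + (h/6)·(k1 + 2k2 + 2k3 + k4).
x=-0.700000, y=2.180000:
  k1 = f(-0.700000, 2.180000) = 3.351100
  k2 = f(-0.615000, 2.464844) = 3.752044
  k3 = f(-0.615000, 2.498924) = 3.802824
  k4 = f(-0.530000, 2.826480) = 4.270444
  y ← 2.180000 + (0.17/6)·(k1 + 2k2 + 2k3 + k4) = 2.824053
x=-0.530000, y=2.824053:
  k1 = f(-0.530000, 2.824053) = 4.266828
  k2 = f(-0.445000, 3.186733) = 4.789818
  k3 = f(-0.445000, 3.231187) = 4.856055
  k4 = f(-0.360000, 3.649582) = 5.465093
  y ← 2.824053 + (0.17/6)·(k1 + 2k2 + 2k3 + k4) = 3.646390
y(-0.36) ≈ 3.6464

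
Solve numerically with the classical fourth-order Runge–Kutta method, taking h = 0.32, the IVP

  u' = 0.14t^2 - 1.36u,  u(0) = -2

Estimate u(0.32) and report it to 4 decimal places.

-1.2931

RK4: k1 = f(t_n, u_n); k2 = f(t_n + h/2, u_n + (h/2)·k1); k3 = f(t_n + h/2, u_n + (h/2)·k2); k4 = f(t_n + h, u_n + h·k3); u_{n+1} = u_n + (h/6)·(k1 + 2k2 + 2k3 + k4).
t=0.000000, u=-2.000000:
  k1 = f(0.000000, -2.000000) = 2.720000
  k2 = f(0.160000, -1.564800) = 2.131712
  k3 = f(0.160000, -1.658926) = 2.259723
  k4 = f(0.320000, -1.276888) = 1.750904
  u ← -2.000000 + (0.32/6)·(k1 + 2k2 + 2k3 + k4) = -1.293132
u(0.32) ≈ -1.2931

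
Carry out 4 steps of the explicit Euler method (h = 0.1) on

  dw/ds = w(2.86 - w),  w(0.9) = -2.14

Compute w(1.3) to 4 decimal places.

-20.5924

Euler: w_{n+1} = w_n + h·f(s_n, w_n).
s=0.900000, w=-2.140000: f=-10.700000 → w ← -2.140000 + 0.1·(-10.700000) = -3.210000
s=1.000000, w=-3.210000: f=-19.484700 → w ← -3.210000 + 0.1·(-19.484700) = -5.158470
s=1.100000, w=-5.158470: f=-41.363037 → w ← -5.158470 + 0.1·(-41.363037) = -9.294774
s=1.200000, w=-9.294774: f=-112.975871 → w ← -9.294774 + 0.1·(-112.975871) = -20.592361
w(1.3) ≈ -20.5924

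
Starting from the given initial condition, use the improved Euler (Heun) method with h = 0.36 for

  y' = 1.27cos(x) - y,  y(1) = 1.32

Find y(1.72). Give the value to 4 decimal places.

Heun: k1 = f(x_n, y_n); k2 = f(x_n + h, y_n + h·k1); y_{n+1} = y_n + (h/2)·(k1 + k2).
x=1.000000, y=1.320000:
  k1 = f(1.000000, 1.320000) = -0.633816
  k2 = f(1.360000, 1.091826) = -0.826093
  y ← 1.320000 + (0.36/2)·(-0.633816 + (-0.826093)) = 1.057216
x=1.360000, y=1.057216:
  k1 = f(1.360000, 1.057216) = -0.791483
  k2 = f(1.720000, 0.772282) = -0.961069
  y ← 1.057216 + (0.36/2)·(-0.791483 + (-0.961069)) = 0.741757
y(1.72) ≈ 0.7418

0.7418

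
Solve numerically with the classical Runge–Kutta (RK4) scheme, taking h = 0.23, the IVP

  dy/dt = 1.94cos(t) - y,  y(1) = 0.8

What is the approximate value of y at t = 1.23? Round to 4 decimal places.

0.8091

RK4: k1 = f(t_n, y_n); k2 = f(t_n + h/2, y_n + (h/2)·k1); k3 = f(t_n + h/2, y_n + (h/2)·k2); k4 = f(t_n + h, y_n + h·k3); y_{n+1} = y_n + (h/6)·(k1 + 2k2 + 2k3 + k4).
t=1.000000, y=0.800000:
  k1 = f(1.000000, 0.800000) = 0.248186
  k2 = f(1.115000, 0.828541) = 0.025403
  k3 = f(1.115000, 0.802921) = 0.051023
  k4 = f(1.230000, 0.811735) = -0.163314
  y ← 0.800000 + (0.23/6)·(k1 + 2k2 + 2k3 + k4) = 0.809113
y(1.23) ≈ 0.8091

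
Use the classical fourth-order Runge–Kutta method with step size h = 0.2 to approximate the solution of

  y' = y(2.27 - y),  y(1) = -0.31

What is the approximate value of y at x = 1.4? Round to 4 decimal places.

-0.9623

RK4: k1 = f(x_n, y_n); k2 = f(x_n + h/2, y_n + (h/2)·k1); k3 = f(x_n + h/2, y_n + (h/2)·k2); k4 = f(x_n + h, y_n + h·k3); y_{n+1} = y_n + (h/6)·(k1 + 2k2 + 2k3 + k4).
x=1.000000, y=-0.310000:
  k1 = f(1.000000, -0.310000) = -0.799800
  k2 = f(1.100000, -0.389980) = -1.037339
  k3 = f(1.100000, -0.413734) = -1.110352
  k4 = f(1.200000, -0.532070) = -1.490899
  y ← -0.310000 + (0.2/6)·(k1 + 2k2 + 2k3 + k4) = -0.529536
x=1.200000, y=-0.529536:
  k1 = f(1.200000, -0.529536) = -1.482455
  k2 = f(1.300000, -0.677782) = -1.997952
  k3 = f(1.300000, -0.729331) = -2.187506
  k4 = f(1.400000, -0.967037) = -3.130335
  y ← -0.529536 + (0.2/6)·(k1 + 2k2 + 2k3 + k4) = -0.962326
y(1.4) ≈ -0.9623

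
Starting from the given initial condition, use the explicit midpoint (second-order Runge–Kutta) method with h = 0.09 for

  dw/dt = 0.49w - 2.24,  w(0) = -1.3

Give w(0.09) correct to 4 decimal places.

-1.5646

Midpoint: k1 = f(t_n, w_n); k2 = f(t_n + h/2, w_n + (h/2)·k1); w_{n+1} = w_n + h·k2.
t=0.000000, w=-1.300000:
  k1 = f(0.000000, -1.300000) = -2.877000
  k2 = f(0.045000, -1.429465) = -2.940438
  w ← -1.300000 + 0.09·(-2.940438) = -1.564639
w(0.09) ≈ -1.5646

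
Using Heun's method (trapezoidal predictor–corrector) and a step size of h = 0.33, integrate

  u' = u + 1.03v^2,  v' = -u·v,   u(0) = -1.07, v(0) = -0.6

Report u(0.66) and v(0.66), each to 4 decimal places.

-1.3407, -1.3672

Heun on (u,v): k1 = f(t_n, state_n); k2 = f(t_n + h, state_n + h·k1); state_{n+1} = state_n + (h/2)·(k1 + k2).
0.000000: (-1.070000, -0.600000)
  k1 = (-0.699200, -0.642000)
  predictor → (-1.300736, -0.811860)
  k2 = (-0.621846, -1.056016)
  → (-1.287973, -0.880173)
0.330000: (-1.287973, -0.880173)
  k1 = (-0.490028, -1.133638)
  predictor → (-1.449682, -1.254273)
  k2 = (0.170715, -1.818297)
  → (-1.340659, -1.367242)
(u(0.66), v(0.66)) ≈ (-1.3407, -1.3672)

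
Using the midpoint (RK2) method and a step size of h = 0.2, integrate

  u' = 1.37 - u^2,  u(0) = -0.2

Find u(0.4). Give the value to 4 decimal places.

0.3383

Midpoint: k1 = f(x_n, u_n); k2 = f(x_n + h/2, u_n + (h/2)·k1); u_{n+1} = u_n + h·k2.
x=0.000000, u=-0.200000:
  k1 = f(0.000000, -0.200000) = 1.330000
  k2 = f(0.100000, -0.067000) = 1.365511
  u ← -0.200000 + 0.2·1.365511 = 0.073102
x=0.200000, u=0.073102:
  k1 = f(0.200000, 0.073102) = 1.364656
  k2 = f(0.300000, 0.209568) = 1.326081
  u ← 0.073102 + 0.2·1.326081 = 0.338318
u(0.4) ≈ 0.3383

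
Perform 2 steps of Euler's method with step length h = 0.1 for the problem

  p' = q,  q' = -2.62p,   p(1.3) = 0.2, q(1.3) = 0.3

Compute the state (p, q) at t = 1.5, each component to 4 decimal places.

Euler on (p,q): p_{n+1} = p_n + h·p', q_{n+1} = q_n + h·q'.
1.300000: (0.200000, 0.300000); f=(0.300000, -0.524000) → (0.230000, 0.247600)
1.400000: (0.230000, 0.247600); f=(0.247600, -0.602600) → (0.254760, 0.187340)
(p(1.5), q(1.5)) ≈ (0.2548, 0.1873)

0.2548, 0.1873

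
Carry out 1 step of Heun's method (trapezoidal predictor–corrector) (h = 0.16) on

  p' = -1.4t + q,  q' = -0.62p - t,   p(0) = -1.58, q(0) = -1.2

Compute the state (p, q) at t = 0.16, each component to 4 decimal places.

Heun on (p,q): k1 = f(t_n, state_n); k2 = f(t_n + h, state_n + h·k1); state_{n+1} = state_n + (h/2)·(k1 + k2).
0.000000: (-1.580000, -1.200000)
  k1 = (-1.200000, 0.979600)
  predictor → (-1.772000, -1.043264)
  k2 = (-1.267264, 0.938640)
  → (-1.777381, -1.046541)
(p(0.16), q(0.16)) ≈ (-1.7774, -1.0465)

-1.7774, -1.0465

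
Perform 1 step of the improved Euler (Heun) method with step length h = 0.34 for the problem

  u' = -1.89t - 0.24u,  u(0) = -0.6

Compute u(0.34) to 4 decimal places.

Heun: k1 = f(t_n, u_n); k2 = f(t_n + h, u_n + h·k1); u_{n+1} = u_n + (h/2)·(k1 + k2).
t=0.000000, u=-0.600000:
  k1 = f(0.000000, -0.600000) = 0.144000
  k2 = f(0.340000, -0.551040) = -0.510350
  u ← -0.600000 + (0.34/2)·(0.144000 + (-0.510350)) = -0.662280
u(0.34) ≈ -0.6623

-0.6623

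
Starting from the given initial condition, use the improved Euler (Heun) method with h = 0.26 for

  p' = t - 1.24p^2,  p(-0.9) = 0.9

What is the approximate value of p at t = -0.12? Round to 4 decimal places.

Heun: k1 = f(t_n, p_n); k2 = f(t_n + h, p_n + h·k1); p_{n+1} = p_n + (h/2)·(k1 + k2).
t=-0.900000, p=0.900000:
  k1 = f(-0.900000, 0.900000) = -1.904400
  k2 = f(-0.640000, 0.404856) = -0.843246
  p ← 0.900000 + (0.26/2)·(-1.904400 + (-0.843246)) = 0.542806
t=-0.640000, p=0.542806:
  k1 = f(-0.640000, 0.542806) = -1.005352
  k2 = f(-0.380000, 0.281415) = -0.478201
  p ← 0.542806 + (0.26/2)·(-1.005352 + (-0.478201)) = 0.349944
t=-0.380000, p=0.349944:
  k1 = f(-0.380000, 0.349944) = -0.531852
  k2 = f(-0.120000, 0.211663) = -0.175553
  p ← 0.349944 + (0.26/2)·(-0.531852 + (-0.175553)) = 0.257982
p(-0.12) ≈ 0.2580

0.2580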